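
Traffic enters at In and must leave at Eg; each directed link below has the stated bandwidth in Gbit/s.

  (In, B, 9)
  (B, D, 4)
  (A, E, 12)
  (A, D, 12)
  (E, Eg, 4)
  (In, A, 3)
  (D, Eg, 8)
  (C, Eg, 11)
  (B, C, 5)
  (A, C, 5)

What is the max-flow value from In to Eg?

Augment In→A→C→Eg: bottleneck 3, flow now 3.
Augment In→B→C→Eg: bottleneck 5, flow now 8.
Augment In→B→D→Eg: bottleneck 4, flow now 12.
No augmenting path remains; maximum flow = 12.
In the residual graph, reachable from In: {In}.
Min-cut edges: In→A (3), In→B (9); capacity 3 + 9 = 12.
This cut is saturated, so no flow can exceed 12.

12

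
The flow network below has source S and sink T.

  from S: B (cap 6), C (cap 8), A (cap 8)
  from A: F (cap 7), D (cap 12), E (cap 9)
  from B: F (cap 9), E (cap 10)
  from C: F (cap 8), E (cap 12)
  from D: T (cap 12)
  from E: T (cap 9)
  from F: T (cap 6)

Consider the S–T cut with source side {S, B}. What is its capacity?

Edges leaving {S, B}: S→A (8), S→C (8), B→E (10), B→F (9).
Cut capacity = 8 + 8 + 10 + 9 = 35.

35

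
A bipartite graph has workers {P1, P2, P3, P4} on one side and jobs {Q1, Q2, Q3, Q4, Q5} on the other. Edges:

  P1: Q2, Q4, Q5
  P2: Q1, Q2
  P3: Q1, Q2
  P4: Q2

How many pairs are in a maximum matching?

3

Unit-capacity flow: source→left, listed edges, right→sink; max matching = max flow.
Augmenting path P1→Q2 (+1); matched 1.
Augmenting path P2→Q1 (+1); matched 2.
Augmenting path P3→Q2→P1→Q4 (+1); matched 3.
No augmenting path remains; maximum matching = 3.
König certificate: {P1, Q1, Q2} is a vertex cover of size 3 (every listed pair touches it), so no matching can be larger.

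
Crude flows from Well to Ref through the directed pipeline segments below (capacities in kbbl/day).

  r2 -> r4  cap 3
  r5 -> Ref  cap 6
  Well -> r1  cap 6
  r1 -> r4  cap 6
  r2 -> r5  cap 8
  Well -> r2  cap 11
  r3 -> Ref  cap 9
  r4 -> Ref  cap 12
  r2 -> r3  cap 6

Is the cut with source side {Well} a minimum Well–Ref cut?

Given cut capacity: 6 + 11 = 17.
Augment Well→r1→r4→Ref: bottleneck 6, flow now 6.
Augment Well→r2→r3→Ref: bottleneck 6, flow now 12.
Augment Well→r2→r4→Ref: bottleneck 3, flow now 15.
Augment Well→r2→r5→Ref: bottleneck 2, flow now 17.
No augmenting path remains; maximum flow = 17.
Cut capacity 17 equals the max flow, so it is a minimum cut.

Yes — it is a minimum cut (capacity 17).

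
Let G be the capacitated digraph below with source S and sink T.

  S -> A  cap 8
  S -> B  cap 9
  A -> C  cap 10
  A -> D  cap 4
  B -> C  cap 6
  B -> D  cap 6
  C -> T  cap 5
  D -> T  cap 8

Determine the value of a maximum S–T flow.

Augment S→A→C→T: bottleneck 5, flow now 5.
Augment S→A→D→T: bottleneck 3, flow now 8.
Augment S→B→D→T: bottleneck 5, flow now 13.
No augmenting path remains; maximum flow = 13.
In the residual graph, reachable from S: {S, A, B, C, D}.
Min-cut edges: C→T (5), D→T (8); capacity 5 + 8 = 13.
This cut is saturated, so no flow can exceed 13.

13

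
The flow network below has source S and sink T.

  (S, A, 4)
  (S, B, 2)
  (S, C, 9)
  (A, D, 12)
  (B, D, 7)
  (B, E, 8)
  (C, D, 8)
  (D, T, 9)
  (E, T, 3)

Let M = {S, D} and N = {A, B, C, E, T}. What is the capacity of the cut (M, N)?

24

Edges leaving {S, D}: S→A (4), S→B (2), S→C (9), D→T (9).
Cut capacity = 4 + 2 + 9 + 9 = 24.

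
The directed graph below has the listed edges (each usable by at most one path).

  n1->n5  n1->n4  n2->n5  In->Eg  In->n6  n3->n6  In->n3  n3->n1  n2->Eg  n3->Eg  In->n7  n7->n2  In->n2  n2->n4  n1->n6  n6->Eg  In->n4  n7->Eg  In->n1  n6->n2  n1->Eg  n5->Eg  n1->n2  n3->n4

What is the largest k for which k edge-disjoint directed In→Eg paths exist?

Assign every edge capacity 1; by Menger, the answer equals the max flow.
Path In→Eg (+1); total 1.
Path In→n1→Eg (+1); total 2.
Path In→n2→Eg (+1); total 3.
Path In→n3→Eg (+1); total 4.
Path In→n6→Eg (+1); total 5.
Path In→n7→Eg (+1); total 6.
No residual In→Eg path; max flow = 6.
Certifying cut of size 6: {In→Eg, In→n1, In→n2, In→n3, In→n6, In→n7}.

6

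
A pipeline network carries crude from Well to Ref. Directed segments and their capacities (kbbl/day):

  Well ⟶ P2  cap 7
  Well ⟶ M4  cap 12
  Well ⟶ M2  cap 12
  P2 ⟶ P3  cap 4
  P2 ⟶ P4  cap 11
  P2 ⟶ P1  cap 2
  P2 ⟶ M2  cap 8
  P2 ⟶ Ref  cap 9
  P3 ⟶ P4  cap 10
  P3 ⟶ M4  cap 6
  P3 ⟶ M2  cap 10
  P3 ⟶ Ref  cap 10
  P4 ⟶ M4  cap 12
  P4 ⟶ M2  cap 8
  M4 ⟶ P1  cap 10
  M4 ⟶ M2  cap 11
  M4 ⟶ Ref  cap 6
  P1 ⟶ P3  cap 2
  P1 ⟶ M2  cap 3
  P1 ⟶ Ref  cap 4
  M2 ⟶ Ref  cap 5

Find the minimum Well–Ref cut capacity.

Augment Well→P2→Ref: bottleneck 7, flow now 7.
Augment Well→M4→Ref: bottleneck 6, flow now 13.
Augment Well→M2→Ref: bottleneck 5, flow now 18.
Augment Well→M4→P1→Ref: bottleneck 4, flow now 22.
Augment Well→M4→P1→P3→Ref: bottleneck 2, flow now 24.
No augmenting path remains; maximum flow = 24.
By max-flow min-cut, the minimum cut capacity equals the max flow.
In the residual graph, reachable from Well: {Well, M2}.
Min-cut edges: Well→P2 (7), Well→M4 (12), M2→Ref (5); capacity 7 + 12 + 5 = 24.

24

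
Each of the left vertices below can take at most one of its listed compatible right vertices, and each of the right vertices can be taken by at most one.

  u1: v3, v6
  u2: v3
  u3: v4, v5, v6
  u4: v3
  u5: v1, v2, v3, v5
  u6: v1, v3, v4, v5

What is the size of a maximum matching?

5

Unit-capacity flow: source→left, listed edges, right→sink; max matching = max flow.
Augmenting path u1→v3 (+1); matched 1.
Augmenting path u3→v4 (+1); matched 2.
Augmenting path u5→v1 (+1); matched 3.
Augmenting path u6→v5 (+1); matched 4.
Augmenting path u2→v3→u1→v6 (+1); matched 5.
No augmenting path remains; maximum matching = 5.
König certificate: {u1, u3, u5, u6, v3} is a vertex cover of size 5 (every listed pair touches it), so no matching can be larger.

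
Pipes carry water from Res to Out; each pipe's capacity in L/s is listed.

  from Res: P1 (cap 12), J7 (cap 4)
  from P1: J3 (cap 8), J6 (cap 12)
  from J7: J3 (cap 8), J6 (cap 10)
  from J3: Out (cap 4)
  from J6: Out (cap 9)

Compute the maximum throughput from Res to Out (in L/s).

13

Augment Res→P1→J3→Out: bottleneck 4, flow now 4.
Augment Res→P1→J6→Out: bottleneck 8, flow now 12.
Augment Res→J7→J6→Out: bottleneck 1, flow now 13.
No augmenting path remains; maximum flow = 13.
In the residual graph, reachable from Res: {Res, P1, J7, J3, J6}.
Min-cut edges: J3→Out (4), J6→Out (9); capacity 4 + 9 = 13.
This cut is saturated, so no flow can exceed 13.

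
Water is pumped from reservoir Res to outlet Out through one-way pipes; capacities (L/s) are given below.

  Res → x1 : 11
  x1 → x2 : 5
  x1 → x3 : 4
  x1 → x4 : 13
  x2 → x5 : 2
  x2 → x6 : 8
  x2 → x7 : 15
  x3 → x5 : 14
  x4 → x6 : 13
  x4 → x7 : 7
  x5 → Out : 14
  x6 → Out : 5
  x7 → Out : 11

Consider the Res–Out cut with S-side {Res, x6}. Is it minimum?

No — its capacity is 16, but the minimum cut has capacity 11.

Given cut capacity: 11 + 5 = 16.
Augment Res→x1→x2→x5→Out: bottleneck 2, flow now 2.
Augment Res→x1→x2→x6→Out: bottleneck 3, flow now 5.
Augment Res→x1→x3→x5→Out: bottleneck 4, flow now 9.
Augment Res→x1→x4→x6→Out: bottleneck 2, flow now 11.
No augmenting path remains; maximum flow = 11.
In the residual graph, reachable from Res: {Res}.
Min-cut edges: Res→x1 (11); capacity 11 = 11.
Cut capacity 16 exceeds the max flow 11, so it is not minimum.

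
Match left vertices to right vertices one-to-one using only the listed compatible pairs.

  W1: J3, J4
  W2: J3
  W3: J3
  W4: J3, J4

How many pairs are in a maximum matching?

Unit-capacity flow: source→left, listed edges, right→sink; max matching = max flow.
Augmenting path W1→J3 (+1); matched 1.
Augmenting path W4→J4 (+1); matched 2.
No augmenting path remains; maximum matching = 2.
König certificate: {J3, J4} is a vertex cover of size 2 (every listed pair touches it), so no matching can be larger.

2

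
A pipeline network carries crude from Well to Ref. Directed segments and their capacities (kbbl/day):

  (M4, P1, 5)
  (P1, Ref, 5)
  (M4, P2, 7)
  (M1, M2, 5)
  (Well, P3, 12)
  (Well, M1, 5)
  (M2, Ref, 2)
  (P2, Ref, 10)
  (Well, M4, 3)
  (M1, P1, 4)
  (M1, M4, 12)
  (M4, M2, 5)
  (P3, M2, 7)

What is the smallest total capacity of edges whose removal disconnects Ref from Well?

10

Augment Well→M4→P1→Ref: bottleneck 3, flow now 3.
Augment Well→P3→M2→Ref: bottleneck 2, flow now 5.
Augment Well→M1→P1→Ref: bottleneck 2, flow now 7.
Augment Well→M1→M4→P2→Ref: bottleneck 3, flow now 10.
No augmenting path remains; maximum flow = 10.
By max-flow min-cut, the minimum cut capacity equals the max flow.
In the residual graph, reachable from Well: {Well, P3, M2}.
Min-cut edges: Well→M4 (3), Well→M1 (5), M2→Ref (2); capacity 3 + 5 + 2 = 10.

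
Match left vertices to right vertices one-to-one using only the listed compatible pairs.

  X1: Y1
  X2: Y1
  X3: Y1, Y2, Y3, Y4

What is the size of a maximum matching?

2

Unit-capacity flow: source→left, listed edges, right→sink; max matching = max flow.
Augmenting path X1→Y1 (+1); matched 1.
Augmenting path X3→Y2 (+1); matched 2.
No augmenting path remains; maximum matching = 2.
König certificate: {X3, Y1} is a vertex cover of size 2 (every listed pair touches it), so no matching can be larger.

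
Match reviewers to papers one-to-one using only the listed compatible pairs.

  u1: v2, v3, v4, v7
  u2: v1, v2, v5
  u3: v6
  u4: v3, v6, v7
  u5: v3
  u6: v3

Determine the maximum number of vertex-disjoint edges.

5

Unit-capacity flow: source→left, listed edges, right→sink; max matching = max flow.
Augmenting path u1→v2 (+1); matched 1.
Augmenting path u2→v1 (+1); matched 2.
Augmenting path u3→v6 (+1); matched 3.
Augmenting path u4→v3 (+1); matched 4.
Augmenting path u5→v3→u4→v7 (+1); matched 5.
No augmenting path remains; maximum matching = 5.
König certificate: {u1, u2, u3, u4, v3} is a vertex cover of size 5 (every listed pair touches it), so no matching can be larger.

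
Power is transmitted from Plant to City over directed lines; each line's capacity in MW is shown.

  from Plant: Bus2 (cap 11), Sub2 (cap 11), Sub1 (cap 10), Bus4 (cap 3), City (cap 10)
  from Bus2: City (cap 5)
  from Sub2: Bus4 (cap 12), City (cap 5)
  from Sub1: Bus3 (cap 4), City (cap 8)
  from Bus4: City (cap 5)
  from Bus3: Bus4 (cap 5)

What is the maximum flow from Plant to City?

33

Augment Plant→City: bottleneck 10, flow now 10.
Augment Plant→Bus2→City: bottleneck 5, flow now 15.
Augment Plant→Sub2→City: bottleneck 5, flow now 20.
Augment Plant→Sub1→City: bottleneck 8, flow now 28.
Augment Plant→Bus4→City: bottleneck 3, flow now 31.
Augment Plant→Sub2→Bus4→City: bottleneck 2, flow now 33.
No augmenting path remains; maximum flow = 33.
In the residual graph, reachable from Plant: {Plant, Bus2, Sub2, Sub1, Bus4, Bus3}.
Min-cut edges: Plant→City (10), Bus2→City (5), Sub2→City (5), Sub1→City (8), Bus4→City (5); capacity 10 + 5 + 5 + 8 + 5 = 33.
This cut is saturated, so no flow can exceed 33.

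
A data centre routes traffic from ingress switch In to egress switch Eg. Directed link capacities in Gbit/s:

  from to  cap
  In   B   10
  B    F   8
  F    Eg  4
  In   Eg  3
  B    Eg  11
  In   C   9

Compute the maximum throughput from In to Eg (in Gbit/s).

Augment In→Eg: bottleneck 3, flow now 3.
Augment In→B→Eg: bottleneck 10, flow now 13.
No augmenting path remains; maximum flow = 13.
In the residual graph, reachable from In: {In, C}.
Min-cut edges: In→B (10), In→Eg (3); capacity 10 + 3 = 13.
This cut is saturated, so no flow can exceed 13.

13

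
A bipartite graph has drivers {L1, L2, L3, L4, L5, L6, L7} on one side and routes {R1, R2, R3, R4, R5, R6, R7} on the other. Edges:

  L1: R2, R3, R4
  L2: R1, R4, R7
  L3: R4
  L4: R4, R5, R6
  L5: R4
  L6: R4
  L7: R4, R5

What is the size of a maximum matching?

5

Unit-capacity flow: source→left, listed edges, right→sink; max matching = max flow.
Augmenting path L1→R2 (+1); matched 1.
Augmenting path L2→R1 (+1); matched 2.
Augmenting path L3→R4 (+1); matched 3.
Augmenting path L4→R5 (+1); matched 4.
Augmenting path L7→R5→L4→R6 (+1); matched 5.
No augmenting path remains; maximum matching = 5.
König certificate: {L1, L2, L4, L7, R4} is a vertex cover of size 5 (every listed pair touches it), so no matching can be larger.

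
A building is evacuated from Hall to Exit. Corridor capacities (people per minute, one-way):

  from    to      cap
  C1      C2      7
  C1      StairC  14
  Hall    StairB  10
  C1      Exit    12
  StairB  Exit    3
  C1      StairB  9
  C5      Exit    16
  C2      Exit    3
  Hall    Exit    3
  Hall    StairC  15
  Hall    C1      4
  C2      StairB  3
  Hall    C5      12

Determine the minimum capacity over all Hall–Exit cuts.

22

Augment Hall→Exit: bottleneck 3, flow now 3.
Augment Hall→C1→Exit: bottleneck 4, flow now 7.
Augment Hall→StairB→Exit: bottleneck 3, flow now 10.
Augment Hall→C5→Exit: bottleneck 12, flow now 22.
No augmenting path remains; maximum flow = 22.
By max-flow min-cut, the minimum cut capacity equals the max flow.
In the residual graph, reachable from Hall: {Hall, StairB, StairC}.
Min-cut edges: Hall→C1 (4), Hall→C5 (12), Hall→Exit (3), StairB→Exit (3); capacity 4 + 12 + 3 + 3 = 22.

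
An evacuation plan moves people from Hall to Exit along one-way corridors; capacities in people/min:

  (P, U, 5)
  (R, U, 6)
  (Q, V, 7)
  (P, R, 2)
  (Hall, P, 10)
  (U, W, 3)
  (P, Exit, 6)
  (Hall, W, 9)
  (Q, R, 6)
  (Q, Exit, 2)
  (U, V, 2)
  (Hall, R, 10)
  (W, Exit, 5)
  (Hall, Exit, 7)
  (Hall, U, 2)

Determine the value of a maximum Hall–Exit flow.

Augment Hall→Exit: bottleneck 7, flow now 7.
Augment Hall→P→Exit: bottleneck 6, flow now 13.
Augment Hall→W→Exit: bottleneck 5, flow now 18.
No augmenting path remains; maximum flow = 18.
In the residual graph, reachable from Hall: {Hall, P, R, U, V, W}.
Min-cut edges: Hall→Exit (7), P→Exit (6), W→Exit (5); capacity 7 + 6 + 5 = 18.
This cut is saturated, so no flow can exceed 18.

18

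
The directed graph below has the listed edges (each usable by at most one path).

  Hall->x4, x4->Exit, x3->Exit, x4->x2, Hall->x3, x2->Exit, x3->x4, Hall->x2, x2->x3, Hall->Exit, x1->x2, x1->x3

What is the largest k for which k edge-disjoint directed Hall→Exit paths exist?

Assign every edge capacity 1; by Menger, the answer equals the max flow.
Path Hall→Exit (+1); total 1.
Path Hall→x2→Exit (+1); total 2.
Path Hall→x3→Exit (+1); total 3.
Path Hall→x4→Exit (+1); total 4.
No residual Hall→Exit path; max flow = 4.
Certifying cut of size 4: {Hall→Exit, Hall→x2, Hall→x3, Hall→x4}.

4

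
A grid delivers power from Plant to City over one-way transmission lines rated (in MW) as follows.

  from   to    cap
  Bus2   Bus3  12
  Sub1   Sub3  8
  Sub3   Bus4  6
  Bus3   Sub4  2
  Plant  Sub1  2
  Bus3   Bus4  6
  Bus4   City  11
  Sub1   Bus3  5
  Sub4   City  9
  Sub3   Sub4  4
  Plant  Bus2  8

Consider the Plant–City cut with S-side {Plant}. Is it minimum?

Given cut capacity: 2 + 8 = 10.
Augment Plant→Sub1→Bus3→Bus4→City: bottleneck 2, flow now 2.
Augment Plant→Bus2→Bus3→Bus4→City: bottleneck 4, flow now 6.
Augment Plant→Bus2→Bus3→Sub4→City: bottleneck 2, flow now 8.
Augment Plant→Bus2→Bus3→Sub1→Sub3→Bus4→City: bottleneck 2, flow now 10. (uses reverse residual edge)
No augmenting path remains; maximum flow = 10.
Cut capacity 10 equals the max flow, so it is a minimum cut.

Yes — it is a minimum cut (capacity 10).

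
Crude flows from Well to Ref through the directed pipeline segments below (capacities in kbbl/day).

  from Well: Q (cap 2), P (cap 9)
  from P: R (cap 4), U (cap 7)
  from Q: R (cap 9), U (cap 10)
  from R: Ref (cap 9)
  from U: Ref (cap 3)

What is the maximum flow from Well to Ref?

Augment Well→P→R→Ref: bottleneck 4, flow now 4.
Augment Well→P→U→Ref: bottleneck 3, flow now 7.
Augment Well→Q→R→Ref: bottleneck 2, flow now 9.
No augmenting path remains; maximum flow = 9.
In the residual graph, reachable from Well: {Well, P, U}.
Min-cut edges: Well→Q (2), P→R (4), U→Ref (3); capacity 2 + 4 + 3 = 9.
This cut is saturated, so no flow can exceed 9.

9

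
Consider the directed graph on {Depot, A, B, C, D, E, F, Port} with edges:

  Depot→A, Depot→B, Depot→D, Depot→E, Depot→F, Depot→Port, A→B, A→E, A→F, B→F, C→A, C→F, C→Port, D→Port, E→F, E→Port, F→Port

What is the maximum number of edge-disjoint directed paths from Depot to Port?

Assign every edge capacity 1; by Menger, the answer equals the max flow.
Path Depot→Port (+1); total 1.
Path Depot→D→Port (+1); total 2.
Path Depot→E→Port (+1); total 3.
Path Depot→F→Port (+1); total 4.
No residual Depot→Port path; max flow = 4.
Certifying cut of size 4: {Depot→D, Depot→Port, E→Port, F→Port}.

4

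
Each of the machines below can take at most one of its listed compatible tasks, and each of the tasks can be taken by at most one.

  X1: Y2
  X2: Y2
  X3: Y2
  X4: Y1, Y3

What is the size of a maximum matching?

2

Unit-capacity flow: source→left, listed edges, right→sink; max matching = max flow.
Augmenting path X1→Y2 (+1); matched 1.
Augmenting path X4→Y1 (+1); matched 2.
No augmenting path remains; maximum matching = 2.
König certificate: {X4, Y2} is a vertex cover of size 2 (every listed pair touches it), so no matching can be larger.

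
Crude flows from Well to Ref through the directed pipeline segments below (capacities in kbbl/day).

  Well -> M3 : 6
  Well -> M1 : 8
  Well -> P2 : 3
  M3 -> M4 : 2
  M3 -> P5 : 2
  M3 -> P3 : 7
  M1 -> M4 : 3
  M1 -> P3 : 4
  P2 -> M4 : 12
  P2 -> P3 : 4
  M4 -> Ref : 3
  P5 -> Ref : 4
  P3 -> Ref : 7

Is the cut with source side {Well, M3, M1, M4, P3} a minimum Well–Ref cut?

No — its capacity is 15, but the minimum cut has capacity 12.

Given cut capacity: 3 + 2 + 3 + 7 = 15.
Augment Well→M3→M4→Ref: bottleneck 2, flow now 2.
Augment Well→M3→P5→Ref: bottleneck 2, flow now 4.
Augment Well→M3→P3→Ref: bottleneck 2, flow now 6.
Augment Well→M1→M4→Ref: bottleneck 1, flow now 7.
Augment Well→M1→P3→Ref: bottleneck 4, flow now 11.
Augment Well→P2→P3→Ref: bottleneck 1, flow now 12.
No augmenting path remains; maximum flow = 12.
In the residual graph, reachable from Well: {Well, M3, M1, P2, M4, P3}.
Min-cut edges: M3→P5 (2), M4→Ref (3), P3→Ref (7); capacity 2 + 3 + 7 = 12.
Cut capacity 15 exceeds the max flow 12, so it is not minimum.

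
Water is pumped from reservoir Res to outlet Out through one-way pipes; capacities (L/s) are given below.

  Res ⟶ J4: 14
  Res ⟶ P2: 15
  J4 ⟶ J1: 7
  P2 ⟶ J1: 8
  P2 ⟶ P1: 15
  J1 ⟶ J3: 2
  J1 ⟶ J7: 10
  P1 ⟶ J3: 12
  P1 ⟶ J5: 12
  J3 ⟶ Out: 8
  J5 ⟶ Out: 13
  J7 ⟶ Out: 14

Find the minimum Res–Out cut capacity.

22

Augment Res→J4→J1→J3→Out: bottleneck 2, flow now 2.
Augment Res→J4→J1→J7→Out: bottleneck 5, flow now 7.
Augment Res→P2→J1→J7→Out: bottleneck 5, flow now 12.
Augment Res→P2→P1→J3→Out: bottleneck 6, flow now 18.
Augment Res→P2→P1→J5→Out: bottleneck 4, flow now 22.
No augmenting path remains; maximum flow = 22.
By max-flow min-cut, the minimum cut capacity equals the max flow.
In the residual graph, reachable from Res: {Res, J4}.
Min-cut edges: Res→P2 (15), J4→J1 (7); capacity 15 + 7 = 22.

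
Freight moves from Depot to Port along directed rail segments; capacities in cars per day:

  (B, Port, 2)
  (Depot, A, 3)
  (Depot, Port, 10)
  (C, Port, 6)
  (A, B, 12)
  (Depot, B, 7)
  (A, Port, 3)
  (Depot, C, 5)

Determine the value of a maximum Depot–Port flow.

Augment Depot→Port: bottleneck 10, flow now 10.
Augment Depot→A→Port: bottleneck 3, flow now 13.
Augment Depot→B→Port: bottleneck 2, flow now 15.
Augment Depot→C→Port: bottleneck 5, flow now 20.
No augmenting path remains; maximum flow = 20.
In the residual graph, reachable from Depot: {Depot, B}.
Min-cut edges: Depot→A (3), Depot→C (5), Depot→Port (10), B→Port (2); capacity 3 + 5 + 10 + 2 = 20.
This cut is saturated, so no flow can exceed 20.

20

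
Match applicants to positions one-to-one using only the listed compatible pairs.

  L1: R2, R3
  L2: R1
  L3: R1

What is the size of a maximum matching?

2

Unit-capacity flow: source→left, listed edges, right→sink; max matching = max flow.
Augmenting path L1→R2 (+1); matched 1.
Augmenting path L2→R1 (+1); matched 2.
No augmenting path remains; maximum matching = 2.
König certificate: {L1, R1} is a vertex cover of size 2 (every listed pair touches it), so no matching can be larger.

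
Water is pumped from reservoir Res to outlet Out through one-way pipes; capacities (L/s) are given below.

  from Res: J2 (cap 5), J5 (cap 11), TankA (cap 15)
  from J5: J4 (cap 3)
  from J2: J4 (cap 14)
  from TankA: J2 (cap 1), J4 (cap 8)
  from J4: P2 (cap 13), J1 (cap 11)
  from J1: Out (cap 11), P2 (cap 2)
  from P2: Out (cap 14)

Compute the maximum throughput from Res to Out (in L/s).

17

Augment Res→J5→J4→J1→Out: bottleneck 3, flow now 3.
Augment Res→J2→J4→J1→Out: bottleneck 5, flow now 8.
Augment Res→TankA→J4→J1→Out: bottleneck 3, flow now 11.
Augment Res→TankA→J4→P2→Out: bottleneck 5, flow now 16.
Augment Res→TankA→J2→J4→P2→Out: bottleneck 1, flow now 17.
No augmenting path remains; maximum flow = 17.
In the residual graph, reachable from Res: {Res, J5, TankA}.
Min-cut edges: Res→J2 (5), J5→J4 (3), TankA→J2 (1), TankA→J4 (8); capacity 5 + 3 + 1 + 8 = 17.
This cut is saturated, so no flow can exceed 17.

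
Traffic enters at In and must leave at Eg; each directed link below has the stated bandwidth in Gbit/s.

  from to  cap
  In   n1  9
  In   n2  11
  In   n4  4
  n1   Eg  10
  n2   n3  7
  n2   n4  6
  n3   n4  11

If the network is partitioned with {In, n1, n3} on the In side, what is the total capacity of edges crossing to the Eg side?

Edges leaving {In, n1, n3}: In→n2 (11), In→n4 (4), n1→Eg (10), n3→n4 (11).
Cut capacity = 11 + 4 + 10 + 11 = 36.

36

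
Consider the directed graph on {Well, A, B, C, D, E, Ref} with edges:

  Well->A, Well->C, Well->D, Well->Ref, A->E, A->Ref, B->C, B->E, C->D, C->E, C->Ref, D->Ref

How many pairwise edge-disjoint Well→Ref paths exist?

4

Assign every edge capacity 1; by Menger, the answer equals the max flow.
Path Well→Ref (+1); total 1.
Path Well→A→Ref (+1); total 2.
Path Well→C→Ref (+1); total 3.
Path Well→D→Ref (+1); total 4.
No residual Well→Ref path; max flow = 4.
Certifying cut of size 4: {Well→A, Well→C, Well→D, Well→Ref}.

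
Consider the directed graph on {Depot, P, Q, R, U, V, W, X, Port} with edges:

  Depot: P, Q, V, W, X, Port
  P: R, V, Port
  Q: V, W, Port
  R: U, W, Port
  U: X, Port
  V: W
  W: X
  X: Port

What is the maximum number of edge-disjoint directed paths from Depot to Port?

4

Assign every edge capacity 1; by Menger, the answer equals the max flow.
Path Depot→Port (+1); total 1.
Path Depot→P→Port (+1); total 2.
Path Depot→Q→Port (+1); total 3.
Path Depot→X→Port (+1); total 4.
No residual Depot→Port path; max flow = 4.
Certifying cut of size 4: {Depot→P, Depot→Port, Depot→Q, X→Port}.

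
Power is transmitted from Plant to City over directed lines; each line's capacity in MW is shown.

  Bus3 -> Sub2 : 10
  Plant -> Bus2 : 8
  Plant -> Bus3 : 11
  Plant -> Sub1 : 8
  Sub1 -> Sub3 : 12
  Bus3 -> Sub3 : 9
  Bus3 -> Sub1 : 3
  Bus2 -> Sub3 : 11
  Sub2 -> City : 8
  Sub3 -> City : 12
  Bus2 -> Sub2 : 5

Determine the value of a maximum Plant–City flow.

20

Augment Plant→Bus3→Sub3→City: bottleneck 9, flow now 9.
Augment Plant→Bus3→Sub2→City: bottleneck 2, flow now 11.
Augment Plant→Sub1→Sub3→City: bottleneck 3, flow now 14.
Augment Plant→Bus2→Sub2→City: bottleneck 5, flow now 19.
Augment Plant→Sub1→Sub3→Bus3→Sub2→City: bottleneck 1, flow now 20. (uses reverse residual edge)
No augmenting path remains; maximum flow = 20.
In the residual graph, reachable from Plant: {Plant, Bus3, Sub1, Bus2, Sub3, Sub2}.
Min-cut edges: Sub3→City (12), Sub2→City (8); capacity 12 + 8 = 20.
This cut is saturated, so no flow can exceed 20.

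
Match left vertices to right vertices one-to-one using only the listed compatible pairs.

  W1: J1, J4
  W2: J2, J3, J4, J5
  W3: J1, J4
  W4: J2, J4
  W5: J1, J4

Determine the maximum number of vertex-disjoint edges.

Unit-capacity flow: source→left, listed edges, right→sink; max matching = max flow.
Augmenting path W1→J1 (+1); matched 1.
Augmenting path W2→J2 (+1); matched 2.
Augmenting path W3→J4 (+1); matched 3.
Augmenting path W4→J2→W2→J3 (+1); matched 4.
No augmenting path remains; maximum matching = 4.
König certificate: {W2, W4, J1, J4} is a vertex cover of size 4 (every listed pair touches it), so no matching can be larger.

4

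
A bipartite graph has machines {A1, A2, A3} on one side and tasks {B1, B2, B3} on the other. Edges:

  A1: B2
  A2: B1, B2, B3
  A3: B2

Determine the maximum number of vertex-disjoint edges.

2

Unit-capacity flow: source→left, listed edges, right→sink; max matching = max flow.
Augmenting path A1→B2 (+1); matched 1.
Augmenting path A2→B1 (+1); matched 2.
No augmenting path remains; maximum matching = 2.
König certificate: {A2, B2} is a vertex cover of size 2 (every listed pair touches it), so no matching can be larger.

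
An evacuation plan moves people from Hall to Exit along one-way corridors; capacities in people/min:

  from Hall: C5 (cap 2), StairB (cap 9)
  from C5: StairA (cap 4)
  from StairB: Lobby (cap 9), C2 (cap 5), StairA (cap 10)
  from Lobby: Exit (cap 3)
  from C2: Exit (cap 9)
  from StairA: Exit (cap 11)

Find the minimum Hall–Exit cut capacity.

Augment Hall→C5→StairA→Exit: bottleneck 2, flow now 2.
Augment Hall→StairB→Lobby→Exit: bottleneck 3, flow now 5.
Augment Hall→StairB→C2→Exit: bottleneck 5, flow now 10.
Augment Hall→StairB→StairA→Exit: bottleneck 1, flow now 11.
No augmenting path remains; maximum flow = 11.
By max-flow min-cut, the minimum cut capacity equals the max flow.
In the residual graph, reachable from Hall: {Hall}.
Min-cut edges: Hall→C5 (2), Hall→StairB (9); capacity 2 + 9 = 11.

11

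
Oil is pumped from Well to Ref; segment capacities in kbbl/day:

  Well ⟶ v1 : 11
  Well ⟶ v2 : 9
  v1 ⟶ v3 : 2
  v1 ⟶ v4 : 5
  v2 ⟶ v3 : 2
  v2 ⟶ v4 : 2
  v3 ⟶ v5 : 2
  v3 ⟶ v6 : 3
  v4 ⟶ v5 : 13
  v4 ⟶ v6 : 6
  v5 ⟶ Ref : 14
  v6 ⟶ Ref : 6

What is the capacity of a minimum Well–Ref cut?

11

Augment Well→v1→v3→v5→Ref: bottleneck 2, flow now 2.
Augment Well→v1→v4→v5→Ref: bottleneck 5, flow now 7.
Augment Well→v2→v3→v6→Ref: bottleneck 2, flow now 9.
Augment Well→v2→v4→v5→Ref: bottleneck 2, flow now 11.
No augmenting path remains; maximum flow = 11.
By max-flow min-cut, the minimum cut capacity equals the max flow.
In the residual graph, reachable from Well: {Well, v1, v2}.
Min-cut edges: v1→v3 (2), v1→v4 (5), v2→v3 (2), v2→v4 (2); capacity 2 + 5 + 2 + 2 = 11.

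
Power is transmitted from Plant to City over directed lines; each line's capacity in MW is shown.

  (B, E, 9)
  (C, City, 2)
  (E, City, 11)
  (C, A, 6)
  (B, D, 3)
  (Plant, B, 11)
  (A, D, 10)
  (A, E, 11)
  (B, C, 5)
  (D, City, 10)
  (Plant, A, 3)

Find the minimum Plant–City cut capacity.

Augment Plant→A→D→City: bottleneck 3, flow now 3.
Augment Plant→B→C→City: bottleneck 2, flow now 5.
Augment Plant→B→D→City: bottleneck 3, flow now 8.
Augment Plant→B→E→City: bottleneck 6, flow now 14.
No augmenting path remains; maximum flow = 14.
By max-flow min-cut, the minimum cut capacity equals the max flow.
In the residual graph, reachable from Plant: {Plant}.
Min-cut edges: Plant→A (3), Plant→B (11); capacity 3 + 11 = 14.

14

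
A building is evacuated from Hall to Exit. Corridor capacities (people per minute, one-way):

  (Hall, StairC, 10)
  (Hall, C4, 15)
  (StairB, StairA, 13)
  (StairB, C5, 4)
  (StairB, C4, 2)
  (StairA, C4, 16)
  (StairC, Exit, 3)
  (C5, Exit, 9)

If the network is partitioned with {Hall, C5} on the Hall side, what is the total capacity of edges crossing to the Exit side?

34

Edges leaving {Hall, C5}: Hall→StairC (10), Hall→C4 (15), C5→Exit (9).
Cut capacity = 10 + 15 + 9 = 34.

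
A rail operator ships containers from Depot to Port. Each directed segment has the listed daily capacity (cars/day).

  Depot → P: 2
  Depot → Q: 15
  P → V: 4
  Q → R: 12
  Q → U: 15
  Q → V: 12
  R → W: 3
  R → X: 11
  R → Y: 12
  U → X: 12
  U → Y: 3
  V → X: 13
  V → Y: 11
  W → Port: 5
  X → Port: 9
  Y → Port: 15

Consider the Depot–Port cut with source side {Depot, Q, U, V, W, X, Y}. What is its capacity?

Edges leaving {Depot, Q, U, V, W, X, Y}: Depot→P (2), Q→R (12), W→Port (5), X→Port (9), Y→Port (15).
Cut capacity = 2 + 12 + 5 + 9 + 15 = 43.

43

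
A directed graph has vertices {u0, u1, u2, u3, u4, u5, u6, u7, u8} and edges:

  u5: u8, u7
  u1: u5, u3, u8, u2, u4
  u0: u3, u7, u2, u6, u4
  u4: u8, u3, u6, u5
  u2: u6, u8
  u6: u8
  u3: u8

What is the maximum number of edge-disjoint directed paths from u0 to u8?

4

Assign every edge capacity 1; by Menger, the answer equals the max flow.
Path u0→u2→u8 (+1); total 1.
Path u0→u3→u8 (+1); total 2.
Path u0→u4→u8 (+1); total 3.
Path u0→u6→u8 (+1); total 4.
No residual u0→u8 path; max flow = 4.
Certifying cut of size 4: {u0→u2, u0→u3, u0→u4, u0→u6}.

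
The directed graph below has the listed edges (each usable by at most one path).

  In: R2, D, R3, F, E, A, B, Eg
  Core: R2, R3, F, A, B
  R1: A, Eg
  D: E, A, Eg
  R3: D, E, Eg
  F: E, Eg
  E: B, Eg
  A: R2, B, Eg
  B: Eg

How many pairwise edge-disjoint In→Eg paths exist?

7

Assign every edge capacity 1; by Menger, the answer equals the max flow.
Path In→Eg (+1); total 1.
Path In→D→Eg (+1); total 2.
Path In→R3→Eg (+1); total 3.
Path In→F→Eg (+1); total 4.
Path In→E→Eg (+1); total 5.
Path In→A→Eg (+1); total 6.
Path In→B→Eg (+1); total 7.
No residual In→Eg path; max flow = 7.
Certifying cut of size 7: {In→A, In→B, In→D, In→E, In→Eg, In→F, In→R3}.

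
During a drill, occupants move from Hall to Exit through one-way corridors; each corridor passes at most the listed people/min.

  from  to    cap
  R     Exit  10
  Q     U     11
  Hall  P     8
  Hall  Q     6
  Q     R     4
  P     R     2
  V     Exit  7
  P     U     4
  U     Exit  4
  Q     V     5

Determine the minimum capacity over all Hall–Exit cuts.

12

Augment Hall→P→R→Exit: bottleneck 2, flow now 2.
Augment Hall→P→U→Exit: bottleneck 4, flow now 6.
Augment Hall→Q→R→Exit: bottleneck 4, flow now 10.
Augment Hall→Q→V→Exit: bottleneck 2, flow now 12.
No augmenting path remains; maximum flow = 12.
By max-flow min-cut, the minimum cut capacity equals the max flow.
In the residual graph, reachable from Hall: {Hall, P}.
Min-cut edges: Hall→Q (6), P→R (2), P→U (4); capacity 6 + 2 + 4 = 12.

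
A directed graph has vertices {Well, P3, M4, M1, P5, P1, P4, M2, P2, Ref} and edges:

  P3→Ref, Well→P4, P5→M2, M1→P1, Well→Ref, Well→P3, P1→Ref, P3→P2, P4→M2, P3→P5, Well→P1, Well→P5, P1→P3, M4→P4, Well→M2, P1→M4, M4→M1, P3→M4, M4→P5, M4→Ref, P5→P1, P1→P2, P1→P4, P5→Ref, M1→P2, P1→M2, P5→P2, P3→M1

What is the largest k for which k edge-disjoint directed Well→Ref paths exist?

Assign every edge capacity 1; by Menger, the answer equals the max flow.
Path Well→Ref (+1); total 1.
Path Well→P3→Ref (+1); total 2.
Path Well→P5→Ref (+1); total 3.
Path Well→P1→Ref (+1); total 4.
No residual Well→Ref path; max flow = 4.
Certifying cut of size 4: {Well→P1, Well→P3, Well→P5, Well→Ref}.

4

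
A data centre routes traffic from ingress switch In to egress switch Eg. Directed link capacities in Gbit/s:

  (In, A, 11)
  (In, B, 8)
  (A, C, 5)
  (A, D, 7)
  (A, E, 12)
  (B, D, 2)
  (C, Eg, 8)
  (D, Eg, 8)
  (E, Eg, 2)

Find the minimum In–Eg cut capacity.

Augment In→A→C→Eg: bottleneck 5, flow now 5.
Augment In→A→D→Eg: bottleneck 6, flow now 11.
Augment In→B→D→Eg: bottleneck 2, flow now 13.
No augmenting path remains; maximum flow = 13.
By max-flow min-cut, the minimum cut capacity equals the max flow.
In the residual graph, reachable from In: {In, B}.
Min-cut edges: In→A (11), B→D (2); capacity 11 + 2 = 13.

13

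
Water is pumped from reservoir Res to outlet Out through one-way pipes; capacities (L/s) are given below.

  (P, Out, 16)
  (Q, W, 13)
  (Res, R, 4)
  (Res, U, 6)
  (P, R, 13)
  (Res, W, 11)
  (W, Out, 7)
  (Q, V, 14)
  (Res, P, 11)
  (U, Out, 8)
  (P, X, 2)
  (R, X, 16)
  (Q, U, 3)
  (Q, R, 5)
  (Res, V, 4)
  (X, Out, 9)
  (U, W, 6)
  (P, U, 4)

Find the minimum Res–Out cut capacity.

28

Augment Res→P→Out: bottleneck 11, flow now 11.
Augment Res→U→Out: bottleneck 6, flow now 17.
Augment Res→W→Out: bottleneck 7, flow now 24.
Augment Res→R→X→Out: bottleneck 4, flow now 28.
No augmenting path remains; maximum flow = 28.
By max-flow min-cut, the minimum cut capacity equals the max flow.
In the residual graph, reachable from Res: {Res, V, W}.
Min-cut edges: Res→P (11), Res→R (4), Res→U (6), W→Out (7); capacity 11 + 4 + 6 + 7 = 28.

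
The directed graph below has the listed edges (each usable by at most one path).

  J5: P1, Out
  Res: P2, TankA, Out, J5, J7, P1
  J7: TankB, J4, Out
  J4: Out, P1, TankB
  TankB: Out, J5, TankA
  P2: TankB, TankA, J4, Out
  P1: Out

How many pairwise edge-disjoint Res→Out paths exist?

Assign every edge capacity 1; by Menger, the answer equals the max flow.
Path Res→Out (+1); total 1.
Path Res→P2→Out (+1); total 2.
Path Res→J7→Out (+1); total 3.
Path Res→J5→Out (+1); total 4.
Path Res→P1→Out (+1); total 5.
No residual Res→Out path; max flow = 5.
Certifying cut of size 5: {Res→J5, Res→J7, Res→Out, Res→P1, Res→P2}.

5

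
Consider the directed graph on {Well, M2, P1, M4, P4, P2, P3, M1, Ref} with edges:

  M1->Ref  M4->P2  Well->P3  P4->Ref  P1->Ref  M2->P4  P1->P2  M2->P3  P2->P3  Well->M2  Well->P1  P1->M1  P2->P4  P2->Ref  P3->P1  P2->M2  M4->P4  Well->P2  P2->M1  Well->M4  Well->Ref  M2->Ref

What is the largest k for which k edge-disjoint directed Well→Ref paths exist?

6

Assign every edge capacity 1; by Menger, the answer equals the max flow.
Path Well→Ref (+1); total 1.
Path Well→M2→Ref (+1); total 2.
Path Well→P1→Ref (+1); total 3.
Path Well→P2→Ref (+1); total 4.
Path Well→M4→P4→Ref (+1); total 5.
Path Well→P3→P1→M1→Ref (+1); total 6.
No residual Well→Ref path; max flow = 6.
Certifying cut of size 6: {Well→M2, Well→M4, Well→P1, Well→P2, Well→P3, Well→Ref}.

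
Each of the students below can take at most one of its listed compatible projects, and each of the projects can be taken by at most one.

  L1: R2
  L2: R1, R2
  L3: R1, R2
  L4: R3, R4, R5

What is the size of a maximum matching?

3

Unit-capacity flow: source→left, listed edges, right→sink; max matching = max flow.
Augmenting path L1→R2 (+1); matched 1.
Augmenting path L2→R1 (+1); matched 2.
Augmenting path L4→R3 (+1); matched 3.
No augmenting path remains; maximum matching = 3.
König certificate: {L4, R1, R2} is a vertex cover of size 3 (every listed pair touches it), so no matching can be larger.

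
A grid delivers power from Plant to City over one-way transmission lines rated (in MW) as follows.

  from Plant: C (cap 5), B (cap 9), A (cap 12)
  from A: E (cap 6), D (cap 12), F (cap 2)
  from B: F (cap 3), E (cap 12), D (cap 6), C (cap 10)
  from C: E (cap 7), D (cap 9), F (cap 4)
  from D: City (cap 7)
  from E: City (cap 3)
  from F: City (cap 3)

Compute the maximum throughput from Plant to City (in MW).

Augment Plant→A→D→City: bottleneck 7, flow now 7.
Augment Plant→A→E→City: bottleneck 3, flow now 10.
Augment Plant→A→F→City: bottleneck 2, flow now 12.
Augment Plant→B→F→City: bottleneck 1, flow now 13.
No augmenting path remains; maximum flow = 13.
In the residual graph, reachable from Plant: {Plant, A, B, C, D, E, F}.
Min-cut edges: D→City (7), E→City (3), F→City (3); capacity 7 + 3 + 3 = 13.
This cut is saturated, so no flow can exceed 13.

13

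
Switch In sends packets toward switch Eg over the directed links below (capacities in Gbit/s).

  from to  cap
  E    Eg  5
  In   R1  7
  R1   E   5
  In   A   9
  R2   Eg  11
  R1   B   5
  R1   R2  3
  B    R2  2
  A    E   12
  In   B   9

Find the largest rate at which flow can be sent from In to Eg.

Augment In→A→E→Eg: bottleneck 5, flow now 5.
Augment In→B→R2→Eg: bottleneck 2, flow now 7.
Augment In→R1→R2→Eg: bottleneck 3, flow now 10.
No augmenting path remains; maximum flow = 10.
In the residual graph, reachable from In: {In, A, B, R1, E}.
Min-cut edges: B→R2 (2), R1→R2 (3), E→Eg (5); capacity 2 + 3 + 5 = 10.
This cut is saturated, so no flow can exceed 10.

10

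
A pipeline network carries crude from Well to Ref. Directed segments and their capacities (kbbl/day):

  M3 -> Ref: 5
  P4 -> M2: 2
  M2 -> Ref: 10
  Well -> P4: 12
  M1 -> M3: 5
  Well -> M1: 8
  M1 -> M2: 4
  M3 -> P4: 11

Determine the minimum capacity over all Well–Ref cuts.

10

Augment Well→P4→M2→Ref: bottleneck 2, flow now 2.
Augment Well→M1→M2→Ref: bottleneck 4, flow now 6.
Augment Well→M1→M3→Ref: bottleneck 4, flow now 10.
No augmenting path remains; maximum flow = 10.
By max-flow min-cut, the minimum cut capacity equals the max flow.
In the residual graph, reachable from Well: {Well, P4}.
Min-cut edges: Well→M1 (8), P4→M2 (2); capacity 8 + 2 = 10.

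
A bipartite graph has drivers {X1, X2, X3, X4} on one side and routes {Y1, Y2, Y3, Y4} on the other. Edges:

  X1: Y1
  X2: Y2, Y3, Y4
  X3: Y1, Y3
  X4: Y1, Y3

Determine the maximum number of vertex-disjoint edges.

Unit-capacity flow: source→left, listed edges, right→sink; max matching = max flow.
Augmenting path X1→Y1 (+1); matched 1.
Augmenting path X2→Y2 (+1); matched 2.
Augmenting path X3→Y3 (+1); matched 3.
No augmenting path remains; maximum matching = 3.
König certificate: {X2, Y1, Y3} is a vertex cover of size 3 (every listed pair touches it), so no matching can be larger.

3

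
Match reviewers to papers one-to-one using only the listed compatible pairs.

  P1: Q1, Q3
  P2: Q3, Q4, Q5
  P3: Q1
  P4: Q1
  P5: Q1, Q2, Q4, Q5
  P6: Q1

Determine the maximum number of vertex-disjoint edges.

4

Unit-capacity flow: source→left, listed edges, right→sink; max matching = max flow.
Augmenting path P1→Q1 (+1); matched 1.
Augmenting path P2→Q3 (+1); matched 2.
Augmenting path P5→Q2 (+1); matched 3.
Augmenting path P3→Q1→P1→Q3→P2→Q4 (+1); matched 4.
No augmenting path remains; maximum matching = 4.
König certificate: {P1, P2, P5, Q1} is a vertex cover of size 4 (every listed pair touches it), so no matching can be larger.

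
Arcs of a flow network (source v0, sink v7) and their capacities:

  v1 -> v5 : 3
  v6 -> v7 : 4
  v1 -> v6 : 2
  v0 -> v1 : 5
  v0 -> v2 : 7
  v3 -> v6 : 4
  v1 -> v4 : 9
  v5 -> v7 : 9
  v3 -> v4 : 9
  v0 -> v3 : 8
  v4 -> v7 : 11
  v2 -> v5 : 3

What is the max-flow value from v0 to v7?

Augment v0→v1→v4→v7: bottleneck 5, flow now 5.
Augment v0→v2→v5→v7: bottleneck 3, flow now 8.
Augment v0→v3→v4→v7: bottleneck 6, flow now 14.
Augment v0→v3→v6→v7: bottleneck 2, flow now 16.
No augmenting path remains; maximum flow = 16.
In the residual graph, reachable from v0: {v0, v2}.
Min-cut edges: v0→v1 (5), v0→v3 (8), v2→v5 (3); capacity 5 + 8 + 3 = 16.
This cut is saturated, so no flow can exceed 16.

16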